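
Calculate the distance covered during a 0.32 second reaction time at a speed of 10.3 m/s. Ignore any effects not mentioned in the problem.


d = v * t
d = 10.3 * 0.32
d = 3.296 m

3.296 m


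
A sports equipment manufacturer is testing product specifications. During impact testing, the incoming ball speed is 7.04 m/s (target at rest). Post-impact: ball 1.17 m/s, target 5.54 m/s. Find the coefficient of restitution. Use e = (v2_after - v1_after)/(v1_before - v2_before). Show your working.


e = (v2_after - v1_after) / (v1_before - v2_before)
Numerator = 5.54 - 1.17 = 4.37
Denominator = 7.04 - 0 = 7.04
e = 4.37 / 7.04 = 0.6207

0.6207


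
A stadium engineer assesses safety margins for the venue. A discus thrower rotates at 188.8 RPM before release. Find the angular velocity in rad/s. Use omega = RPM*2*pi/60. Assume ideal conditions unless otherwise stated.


omega = RPM * 2 * pi / 60
omega = 188.8 * 2 * 3.14159 / 60
omega = 1186.2654 / 60 = 19.7711 rad/s

19.7711 rad/s


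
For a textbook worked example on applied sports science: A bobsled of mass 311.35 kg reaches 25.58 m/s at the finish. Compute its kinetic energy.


KE = 0.5 * m * v^2
KE = 0.5 * 311.35 * 25.58^2
KE = 0.5 * 311.35 * 654.3364 = 101863.8191 J

101863.8191 J


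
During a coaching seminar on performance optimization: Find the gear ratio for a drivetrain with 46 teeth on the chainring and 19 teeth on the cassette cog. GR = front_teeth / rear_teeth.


GR = front_teeth / rear_teeth
GR = 46 / 19
GR = 2.4211

2.4211


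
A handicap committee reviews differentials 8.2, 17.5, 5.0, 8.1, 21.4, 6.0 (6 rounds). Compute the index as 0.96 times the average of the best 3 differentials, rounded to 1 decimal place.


All differentials: 8.2, 17.5, 5.0, 8.1, 21.4, 6.0
Sorted: 5.0, 6.0, 8.1, 8.2, 17.5, 21.4
Best 3: 5.0, 6.0, 8.1
Average of best = 19.1 / 3 = 6.3667
Raw index = 6.3667 * 0.96 = 6.112
Handicap index = round(6.112, 1) = 6.1

6.1


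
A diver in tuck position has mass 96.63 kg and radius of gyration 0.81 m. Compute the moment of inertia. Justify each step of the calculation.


I = m * k^2
I = 96.63 * 0.81^2
I = 96.63 * 0.6561 = 63.3989 kg*m^2

63.3989 kg*m^2


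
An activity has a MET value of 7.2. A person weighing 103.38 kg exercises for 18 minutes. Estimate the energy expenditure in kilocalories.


kcal = MET * mass * time_hr
Convert time: 18 min = 0.3 hr
kcal = 7.2 * 103.38 * 0.3
kcal = 223.3008 kcal

223.3008 kcal


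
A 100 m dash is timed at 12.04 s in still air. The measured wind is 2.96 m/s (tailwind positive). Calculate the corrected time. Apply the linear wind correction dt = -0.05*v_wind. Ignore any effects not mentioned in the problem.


dt = -0.05 * v_wind = -0.05 * 2.96 = -0.148 s
t_corrected = t_still + dt = 12.04 + (-0.148)
t_corrected = 11.892 s

11.892 s


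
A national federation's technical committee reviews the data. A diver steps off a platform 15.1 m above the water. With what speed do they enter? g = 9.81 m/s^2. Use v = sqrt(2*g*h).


v = sqrt(2 * g * h)
v = sqrt(2 * 9.81 * 15.1)
v = sqrt(296.262) = 17.2123 m/s

17.2123 m/s


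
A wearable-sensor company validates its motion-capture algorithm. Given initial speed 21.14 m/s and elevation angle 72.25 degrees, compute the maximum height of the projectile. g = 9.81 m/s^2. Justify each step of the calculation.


H = (v*sin(theta))^2 / (2*g)
vy = v*sin(theta) = 21.14 * sin(72.25 deg) = 20.1336 m/s
H = vy^2 / (2*g) = 405.3637 / (2*9.81)
H = 405.3637 / 19.62 = 20.6607 m

20.6607 m


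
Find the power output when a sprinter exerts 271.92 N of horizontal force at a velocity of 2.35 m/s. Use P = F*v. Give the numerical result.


P = F * v
P = 271.92 * 2.35
P = 639.012 W

639.012 W


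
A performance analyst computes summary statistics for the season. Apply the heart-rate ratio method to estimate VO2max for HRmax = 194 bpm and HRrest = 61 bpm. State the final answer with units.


VO2max = 15.3 * HRmax / HRrest
VO2max = 15.3 * 194 / 61
VO2max = 2968.2 / 61 = 48.659 mL/kg/min

48.659 mL/kg/min


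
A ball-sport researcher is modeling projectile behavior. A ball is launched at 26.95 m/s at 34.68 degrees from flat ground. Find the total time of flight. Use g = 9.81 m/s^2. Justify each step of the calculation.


T = 2*v*sin(theta)/g
sin(theta) = sin(34.68 deg) = 0.569
T = 2*26.95*0.569 / 9.81
T = 30.6687 / 9.81 = 3.1263 s

3.1263 s


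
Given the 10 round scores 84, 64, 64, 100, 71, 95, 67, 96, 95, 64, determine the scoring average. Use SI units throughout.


Average = sum / n
Sum = 800
Average = 800 / 10 = 80

80


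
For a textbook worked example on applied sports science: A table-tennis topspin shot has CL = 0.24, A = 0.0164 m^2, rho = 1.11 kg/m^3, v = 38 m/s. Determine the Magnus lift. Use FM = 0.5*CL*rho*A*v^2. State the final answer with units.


FM = 0.5 * CL * rho * A * v^2
FM = 0.5 * 0.24 * 1.11 * 0.0164 * 38^2
v^2 = 1444
FM = 0.5 * 0.24 * 1.11 * 0.0164 * 1444 = 3.1544 N

3.1544 N


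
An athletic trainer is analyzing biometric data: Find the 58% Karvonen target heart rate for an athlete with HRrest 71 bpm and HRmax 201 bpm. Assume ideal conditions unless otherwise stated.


Target = HRrest + pct*(HRmax - HRrest)
Heart rate reserve = HRmax - HRrest = 201 - 71 = 130 bpm
Fraction = 58% = 0.58
Target = 71 + 0.58 * 130
Target = 71 + 75.4 = 146.4 bpm

146.4 bpm


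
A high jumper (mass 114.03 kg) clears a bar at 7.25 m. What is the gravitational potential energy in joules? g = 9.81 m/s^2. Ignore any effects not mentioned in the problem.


PE = m * g * h
PE = 114.03 * 9.81 * 7.25
PE = 1118.6343 * 7.25 = 8110.0987 J

8110.0987 J


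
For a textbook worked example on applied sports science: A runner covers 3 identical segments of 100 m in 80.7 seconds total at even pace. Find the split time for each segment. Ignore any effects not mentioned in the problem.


Split time = total_time / n_laps = 80.7 / 3
Split time = 26.9 s per lap

26.9 s


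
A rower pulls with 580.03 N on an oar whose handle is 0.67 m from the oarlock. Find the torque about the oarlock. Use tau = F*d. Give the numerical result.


tau = F * d
tau = 580.03 * 0.67
tau = 388.6201 N*m

388.6201 N*m


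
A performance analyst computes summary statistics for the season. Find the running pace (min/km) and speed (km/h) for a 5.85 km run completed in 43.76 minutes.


Pace = time / distance = 43.76 min / 5.85 km = 7.4803 min/km
Speed = distance / time_in_hours = 5.85 / 0.7293 hr
Speed = 8.021 km/h

7.4803 min/km, 8.021 km/h


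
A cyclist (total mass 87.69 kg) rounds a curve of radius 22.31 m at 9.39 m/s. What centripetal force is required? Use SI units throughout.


Fc = m * v^2 / r
v^2 = 9.39^2 = 88.1721
Fc = 87.69 * 88.1721 / 22.31
Fc = 7731.8114 / 22.31 = 346.5626 N

346.5626 N


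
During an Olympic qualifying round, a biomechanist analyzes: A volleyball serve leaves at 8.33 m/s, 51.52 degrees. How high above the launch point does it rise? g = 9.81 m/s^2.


H = (v*sin(theta))^2 / (2*g)
vy = v*sin(theta) = 8.33 * sin(51.52 deg) = 6.5209 m/s
H = vy^2 / (2*g) = 42.5226 / (2*9.81)
H = 42.5226 / 19.62 = 2.1673 m

2.1673 m


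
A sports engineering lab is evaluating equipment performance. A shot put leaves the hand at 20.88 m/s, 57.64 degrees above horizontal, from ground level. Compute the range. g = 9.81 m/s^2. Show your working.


R = v^2 * sin(2*theta) / g
Convert angle to radians: theta = 57.64 deg = 1.006 rad
sin(2*theta) = sin(2.012) = 0.9042
R = 20.88^2 * 0.9042 / 9.81
R = 435.9744 * 0.9042 / 9.81 = 40.1857 m

40.1857 m


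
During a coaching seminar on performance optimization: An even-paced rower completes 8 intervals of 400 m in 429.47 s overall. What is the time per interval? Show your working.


Split time = total_time / n_laps = 429.47 / 8
Split time = 53.6838 s per lap

53.6838 s


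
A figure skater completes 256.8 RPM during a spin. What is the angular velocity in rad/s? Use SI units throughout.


omega = RPM * 2 * pi / 60
omega = 256.8 * 2 * 3.14159 / 60
omega = 1613.522 / 60 = 26.892 rad/s

26.892 rad/s


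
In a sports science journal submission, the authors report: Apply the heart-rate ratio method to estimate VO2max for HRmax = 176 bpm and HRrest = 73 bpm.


VO2max = 15.3 * HRmax / HRrest
VO2max = 15.3 * 176 / 73
VO2max = 2692.8 / 73 = 36.8877 mL/kg/min

36.8877 mL/kg/min


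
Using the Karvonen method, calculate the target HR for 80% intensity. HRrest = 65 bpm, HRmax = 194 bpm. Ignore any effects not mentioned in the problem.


Target = HRrest + pct*(HRmax - HRrest)
Heart rate reserve = HRmax - HRrest = 194 - 65 = 129 bpm
Fraction = 80% = 0.8
Target = 65 + 0.8 * 129
Target = 65 + 103.2 = 168.2 bpm

168.2 bpm


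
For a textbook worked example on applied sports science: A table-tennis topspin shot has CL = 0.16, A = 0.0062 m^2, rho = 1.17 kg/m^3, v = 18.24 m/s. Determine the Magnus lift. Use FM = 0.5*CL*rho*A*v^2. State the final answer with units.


FM = 0.5 * CL * rho * A * v^2
FM = 0.5 * 0.16 * 1.17 * 0.0062 * 18.24^2
v^2 = 332.6976
FM = 0.5 * 0.16 * 1.17 * 0.0062 * 332.6976 = 0.1931 N

0.1931 N


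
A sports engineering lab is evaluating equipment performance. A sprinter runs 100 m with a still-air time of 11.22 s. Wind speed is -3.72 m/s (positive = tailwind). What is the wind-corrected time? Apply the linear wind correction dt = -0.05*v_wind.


dt = -0.05 * v_wind = -0.05 * -3.72 = 0.186 s
t_corrected = t_still + dt = 11.22 + (0.186)
t_corrected = 11.406 s

11.406 s


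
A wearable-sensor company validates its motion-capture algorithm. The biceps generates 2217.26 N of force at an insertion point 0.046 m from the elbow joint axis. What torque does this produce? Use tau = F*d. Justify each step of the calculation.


tau = F * d
tau = 2217.26 * 0.046
tau = 101.994 N*m

101.994 N*m


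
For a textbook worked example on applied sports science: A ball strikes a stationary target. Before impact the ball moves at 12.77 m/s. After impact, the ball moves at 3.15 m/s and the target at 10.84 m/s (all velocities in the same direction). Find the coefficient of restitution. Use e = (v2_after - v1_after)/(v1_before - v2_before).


e = (v2_after - v1_after) / (v1_before - v2_before)
Numerator = 10.84 - 3.15 = 7.69
Denominator = 12.77 - 0 = 12.77
e = 7.69 / 12.77 = 0.6022

0.6022


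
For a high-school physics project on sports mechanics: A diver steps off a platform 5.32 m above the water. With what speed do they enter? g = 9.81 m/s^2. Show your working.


v = sqrt(2 * g * h)
v = sqrt(2 * 9.81 * 5.32)
v = sqrt(104.3784) = 10.2166 m/s

10.2166 m/s


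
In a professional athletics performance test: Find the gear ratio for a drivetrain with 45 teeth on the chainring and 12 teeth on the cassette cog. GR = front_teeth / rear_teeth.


GR = front_teeth / rear_teeth
GR = 45 / 12
GR = 3.75

3.75


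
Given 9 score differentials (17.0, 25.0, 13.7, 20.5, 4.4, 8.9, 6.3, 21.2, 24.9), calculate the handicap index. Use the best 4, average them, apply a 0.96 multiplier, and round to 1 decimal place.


All differentials: 17.0, 25.0, 13.7, 20.5, 4.4, 8.9, 6.3, 21.2, 24.9
Sorted: 4.4, 6.3, 8.9, 13.7, 17.0, 20.5, 21.2, 24.9, 25.0
Best 4: 4.4, 6.3, 8.9, 13.7
Average of best = 33.3 / 4 = 8.325
Raw index = 8.325 * 0.96 = 7.992
Handicap index = round(7.992, 1) = 8.0

8.0


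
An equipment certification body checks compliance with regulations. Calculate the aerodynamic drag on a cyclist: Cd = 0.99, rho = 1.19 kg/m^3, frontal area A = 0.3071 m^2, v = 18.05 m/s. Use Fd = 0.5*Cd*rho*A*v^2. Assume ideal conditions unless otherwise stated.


Fd = 0.5 * Cd * rho * A * v^2
Fd = 0.5 * 0.99 * 1.19 * 0.3071 * 18.05^2
v^2 = 325.8025
Fd = 0.5 * 0.99 * 1.19 * 0.3071 * 325.8025 = 58.9368 N

58.9368 N


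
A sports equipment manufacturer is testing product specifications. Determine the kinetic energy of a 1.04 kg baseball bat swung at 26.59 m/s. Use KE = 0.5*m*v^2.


KE = 0.5 * m * v^2
KE = 0.5 * 1.04 * 26.59^2
KE = 0.5 * 1.04 * 707.0281 = 367.6546 J

367.6546 J


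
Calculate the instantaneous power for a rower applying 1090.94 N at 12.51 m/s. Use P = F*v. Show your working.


P = F * v
P = 1090.94 * 12.51
P = 13647.6594 W

13647.6594 W


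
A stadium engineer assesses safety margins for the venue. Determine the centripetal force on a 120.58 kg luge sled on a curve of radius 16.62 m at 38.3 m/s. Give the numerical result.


Fc = m * v^2 / r
v^2 = 38.3^2 = 1466.89
Fc = 120.58 * 1466.89 / 16.62
Fc = 176877.5962 / 16.62 = 10642.4546 N

10642.4546 N


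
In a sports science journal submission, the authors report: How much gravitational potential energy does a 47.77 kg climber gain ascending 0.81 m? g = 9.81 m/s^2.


PE = m * g * h
PE = 47.77 * 9.81 * 0.81
PE = 468.6237 * 0.81 = 379.5852 J

379.5852 J


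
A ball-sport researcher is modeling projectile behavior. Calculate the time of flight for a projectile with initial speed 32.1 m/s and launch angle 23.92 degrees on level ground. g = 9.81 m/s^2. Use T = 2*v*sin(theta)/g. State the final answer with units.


T = 2*v*sin(theta)/g
sin(theta) = sin(23.92 deg) = 0.4055
T = 2*32.1*0.4055 / 9.81
T = 26.0306 / 9.81 = 2.6535 s

2.6535 s


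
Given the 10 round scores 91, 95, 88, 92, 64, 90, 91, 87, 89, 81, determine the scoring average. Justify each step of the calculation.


Average = sum / n
Sum = 868
Average = 868 / 10 = 86.8

86.8


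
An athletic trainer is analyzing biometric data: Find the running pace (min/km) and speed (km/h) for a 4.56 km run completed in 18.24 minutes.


Pace = time / distance = 18.24 min / 4.56 km = 4 min/km
Speed = distance / time_in_hours = 4.56 / 0.304 hr
Speed = 15 km/h

4 min/km, 15 km/h


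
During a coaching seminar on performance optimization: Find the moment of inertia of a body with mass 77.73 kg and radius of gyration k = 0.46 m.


I = m * k^2
I = 77.73 * 0.46^2
I = 77.73 * 0.2116 = 16.4477 kg*m^2

16.4477 kg*m^2


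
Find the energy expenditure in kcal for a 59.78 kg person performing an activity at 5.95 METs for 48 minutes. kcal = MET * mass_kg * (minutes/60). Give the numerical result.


kcal = MET * mass * time_hr
Convert time: 48 min = 0.8 hr
kcal = 5.95 * 59.78 * 0.8
kcal = 284.5528 kcal

284.5528 kcal


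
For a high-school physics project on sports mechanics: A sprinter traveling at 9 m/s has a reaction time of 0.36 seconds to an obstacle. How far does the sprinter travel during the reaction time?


d = v * t
d = 9 * 0.36
d = 3.24 m

3.24 m


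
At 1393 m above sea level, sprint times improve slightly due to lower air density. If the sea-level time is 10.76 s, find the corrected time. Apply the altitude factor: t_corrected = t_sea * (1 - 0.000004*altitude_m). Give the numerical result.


Correction factor = 1 - 0.000004 * 1393 = 0.994428
t_corrected = t_sea * factor = 10.76 * 0.994428
t_corrected = 10.7 s

10.7 s


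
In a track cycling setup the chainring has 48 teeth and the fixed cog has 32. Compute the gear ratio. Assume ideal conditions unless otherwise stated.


GR = front_teeth / rear_teeth
GR = 48 / 32
GR = 1.5

1.5


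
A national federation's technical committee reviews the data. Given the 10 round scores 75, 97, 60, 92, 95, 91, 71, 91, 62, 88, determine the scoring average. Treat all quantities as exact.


Average = sum / n
Sum = 822
Average = 822 / 10 = 82.2

82.2


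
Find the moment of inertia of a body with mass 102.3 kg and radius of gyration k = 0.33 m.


I = m * k^2
I = 102.3 * 0.33^2
I = 102.3 * 0.1089 = 11.1405 kg*m^2

11.1405 kg*m^2


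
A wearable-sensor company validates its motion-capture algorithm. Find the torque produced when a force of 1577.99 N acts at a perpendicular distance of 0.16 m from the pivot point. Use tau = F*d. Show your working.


tau = F * d
tau = 1577.99 * 0.16
tau = 252.4784 N*m

252.4784 N*m


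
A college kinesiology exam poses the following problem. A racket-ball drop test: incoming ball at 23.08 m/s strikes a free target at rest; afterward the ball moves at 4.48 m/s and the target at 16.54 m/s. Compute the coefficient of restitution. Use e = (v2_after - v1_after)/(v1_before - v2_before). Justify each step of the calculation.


e = (v2_after - v1_after) / (v1_before - v2_before)
Numerator = 16.54 - 4.48 = 12.06
Denominator = 23.08 - 0 = 23.08
e = 12.06 / 23.08 = 0.5225

0.5225


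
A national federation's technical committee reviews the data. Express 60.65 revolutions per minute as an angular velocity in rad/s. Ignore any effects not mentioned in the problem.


omega = RPM * 2 * pi / 60
omega = 60.65 * 2 * 3.14159 / 60
omega = 381.0752 / 60 = 6.3513 rad/s

6.3513 rad/s


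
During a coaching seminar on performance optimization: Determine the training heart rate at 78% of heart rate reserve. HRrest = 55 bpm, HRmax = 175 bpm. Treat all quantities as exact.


Target = HRrest + pct*(HRmax - HRrest)
Heart rate reserve = HRmax - HRrest = 175 - 55 = 120 bpm
Fraction = 78% = 0.78
Target = 55 + 0.78 * 120
Target = 55 + 93.6 = 148.6 bpm

148.6 bpm


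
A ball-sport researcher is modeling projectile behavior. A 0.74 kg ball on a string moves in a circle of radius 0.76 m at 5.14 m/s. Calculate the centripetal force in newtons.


Fc = m * v^2 / r
v^2 = 5.14^2 = 26.4196
Fc = 0.74 * 26.4196 / 0.76
Fc = 19.5505 / 0.76 = 25.7243 N

25.7243 N


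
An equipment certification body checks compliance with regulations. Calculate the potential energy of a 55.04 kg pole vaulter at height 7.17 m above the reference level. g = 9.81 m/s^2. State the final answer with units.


PE = m * g * h
PE = 55.04 * 9.81 * 7.17
PE = 539.9424 * 7.17 = 3871.387 J

3871.387 J


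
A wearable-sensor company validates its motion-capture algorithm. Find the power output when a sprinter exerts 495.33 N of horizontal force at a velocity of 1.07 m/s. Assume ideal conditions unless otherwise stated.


P = F * v
P = 495.33 * 1.07
P = 530.0031 W

530.0031 W


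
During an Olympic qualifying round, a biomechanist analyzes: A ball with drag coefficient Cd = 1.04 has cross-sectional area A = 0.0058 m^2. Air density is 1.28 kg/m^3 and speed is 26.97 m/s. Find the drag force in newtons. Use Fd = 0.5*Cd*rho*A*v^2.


Fd = 0.5 * Cd * rho * A * v^2
Fd = 0.5 * 1.04 * 1.28 * 0.0058 * 26.97^2
v^2 = 727.3809
Fd = 0.5 * 1.04 * 1.28 * 0.0058 * 727.3809 = 2.808 N

2.808 N


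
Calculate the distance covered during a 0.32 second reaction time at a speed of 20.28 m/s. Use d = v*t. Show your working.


d = v * t
d = 20.28 * 0.32
d = 6.4896 m

6.4896 m


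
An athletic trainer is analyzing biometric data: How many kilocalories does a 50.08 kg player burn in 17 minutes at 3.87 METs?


kcal = MET * mass * time_hr
Convert time: 17 min = 0.2833 hr
kcal = 3.87 * 50.08 * 0.2833
kcal = 54.9127 kcal

54.9127 kcal


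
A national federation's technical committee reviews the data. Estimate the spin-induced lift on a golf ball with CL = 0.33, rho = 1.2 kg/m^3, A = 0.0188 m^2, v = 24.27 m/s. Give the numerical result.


FM = 0.5 * CL * rho * A * v^2
FM = 0.5 * 0.33 * 1.2 * 0.0188 * 24.27^2
v^2 = 589.0329
FM = 0.5 * 0.33 * 1.2 * 0.0188 * 589.0329 = 2.1926 N

2.1926 N


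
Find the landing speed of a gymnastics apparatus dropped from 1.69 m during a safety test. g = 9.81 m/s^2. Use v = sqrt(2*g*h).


v = sqrt(2 * g * h)
v = sqrt(2 * 9.81 * 1.69)
v = sqrt(33.1578) = 5.7583 m/s

5.7583 m/s


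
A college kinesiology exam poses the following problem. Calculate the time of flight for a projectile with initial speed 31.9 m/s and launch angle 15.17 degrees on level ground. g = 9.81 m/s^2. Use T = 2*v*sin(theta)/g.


T = 2*v*sin(theta)/g
sin(theta) = sin(15.17 deg) = 0.2617
T = 2*31.9*0.2617 / 9.81
T = 16.6954 / 9.81 = 1.7019 s

1.7019 s


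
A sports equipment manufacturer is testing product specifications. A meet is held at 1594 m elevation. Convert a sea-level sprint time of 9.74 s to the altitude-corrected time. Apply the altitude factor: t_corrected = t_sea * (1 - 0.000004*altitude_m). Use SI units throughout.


Correction factor = 1 - 0.000004 * 1594 = 0.993624
t_corrected = t_sea * factor = 9.74 * 0.993624
t_corrected = 9.6779 s

9.6779 s


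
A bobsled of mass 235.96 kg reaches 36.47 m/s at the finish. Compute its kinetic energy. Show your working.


KE = 0.5 * m * v^2
KE = 0.5 * 235.96 * 36.47^2
KE = 0.5 * 235.96 * 1330.0609 = 156920.585 J

156920.585 J


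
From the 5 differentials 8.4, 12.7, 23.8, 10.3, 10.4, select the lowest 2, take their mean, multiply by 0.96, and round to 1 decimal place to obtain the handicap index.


All differentials: 8.4, 12.7, 23.8, 10.3, 10.4
Sorted: 8.4, 10.3, 10.4, 12.7, 23.8
Best 2: 8.4, 10.3
Average of best = 18.7 / 2 = 9.35
Raw index = 9.35 * 0.96 = 8.976
Handicap index = round(8.976, 1) = 9.0

9.0


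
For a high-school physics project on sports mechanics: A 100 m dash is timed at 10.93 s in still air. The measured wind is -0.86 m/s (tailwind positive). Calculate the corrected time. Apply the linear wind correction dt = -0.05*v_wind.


dt = -0.05 * v_wind = -0.05 * -0.86 = 0.043 s
t_corrected = t_still + dt = 10.93 + (0.043)
t_corrected = 10.973 s

10.973 s


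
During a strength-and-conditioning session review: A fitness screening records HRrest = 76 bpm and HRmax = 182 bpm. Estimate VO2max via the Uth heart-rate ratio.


VO2max = 15.3 * HRmax / HRrest
VO2max = 15.3 * 182 / 76
VO2max = 2784.6 / 76 = 36.6395 mL/kg/min

36.6395 mL/kg/min


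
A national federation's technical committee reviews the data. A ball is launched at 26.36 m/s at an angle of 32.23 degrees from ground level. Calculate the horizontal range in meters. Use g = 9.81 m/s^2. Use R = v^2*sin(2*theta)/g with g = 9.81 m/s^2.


R = v^2 * sin(2*theta) / g
Convert angle to radians: theta = 32.23 deg = 0.5625 rad
sin(2*theta) = sin(1.125) = 0.9023
R = 26.36^2 * 0.9023 / 9.81
R = 694.8496 * 0.9023 / 9.81 = 63.9095 m

63.9095 m


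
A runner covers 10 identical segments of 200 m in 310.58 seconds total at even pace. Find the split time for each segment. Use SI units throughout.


Split time = total_time / n_laps = 310.58 / 10
Split time = 31.058 s per lap

31.058 s


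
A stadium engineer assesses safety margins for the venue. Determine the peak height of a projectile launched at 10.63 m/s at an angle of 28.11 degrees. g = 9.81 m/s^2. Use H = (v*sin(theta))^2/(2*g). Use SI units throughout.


H = (v*sin(theta))^2 / (2*g)
vy = v*sin(theta) = 10.63 * sin(28.11 deg) = 5.0085 m/s
H = vy^2 / (2*g) = 25.085 / (2*9.81)
H = 25.085 / 19.62 = 1.2785 m

1.2785 m


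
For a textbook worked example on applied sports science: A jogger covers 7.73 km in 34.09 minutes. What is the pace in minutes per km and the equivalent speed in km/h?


Pace = time / distance = 34.09 min / 7.73 km = 4.4101 min/km
Speed = distance / time_in_hours = 7.73 / 0.5682 hr
Speed = 13.6052 km/h

4.4101 min/km, 13.6052 km/h


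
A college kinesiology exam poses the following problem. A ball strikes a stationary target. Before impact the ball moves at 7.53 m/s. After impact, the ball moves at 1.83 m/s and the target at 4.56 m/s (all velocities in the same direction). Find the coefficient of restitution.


e = (v2_after - v1_after) / (v1_before - v2_before)
Numerator = 4.56 - 1.83 = 2.73
Denominator = 7.53 - 0 = 7.53
e = 2.73 / 7.53 = 0.3625

0.3625


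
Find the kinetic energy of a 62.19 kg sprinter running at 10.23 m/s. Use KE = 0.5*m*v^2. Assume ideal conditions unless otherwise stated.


KE = 0.5 * m * v^2
KE = 0.5 * 62.19 * 10.23^2
KE = 0.5 * 62.19 * 104.6529 = 3254.1819 J

3254.1819 J


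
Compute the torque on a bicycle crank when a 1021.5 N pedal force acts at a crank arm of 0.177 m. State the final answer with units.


tau = F * d
tau = 1021.5 * 0.177
tau = 180.8055 N*m

180.8055 N*m


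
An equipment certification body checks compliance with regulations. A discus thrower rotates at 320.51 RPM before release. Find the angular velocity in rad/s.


omega = RPM * 2 * pi / 60
omega = 320.51 * 2 * 3.14159 / 60
omega = 2013.8237 / 60 = 33.5637 rad/s

33.5637 rad/s


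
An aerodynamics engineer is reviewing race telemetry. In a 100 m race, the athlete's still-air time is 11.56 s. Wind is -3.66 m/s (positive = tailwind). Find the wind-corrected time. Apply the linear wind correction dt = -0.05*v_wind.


dt = -0.05 * v_wind = -0.05 * -3.66 = 0.183 s
t_corrected = t_still + dt = 11.56 + (0.183)
t_corrected = 11.743 s

11.743 s


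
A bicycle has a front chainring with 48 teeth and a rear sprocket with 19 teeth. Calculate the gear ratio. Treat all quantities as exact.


GR = front_teeth / rear_teeth
GR = 48 / 19
GR = 2.5263

2.5263


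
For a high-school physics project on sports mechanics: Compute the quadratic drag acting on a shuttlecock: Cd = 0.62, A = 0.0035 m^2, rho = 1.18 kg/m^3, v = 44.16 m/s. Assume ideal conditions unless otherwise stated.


Fd = 0.5 * Cd * rho * A * v^2
Fd = 0.5 * 0.62 * 1.18 * 0.0035 * 44.16^2
v^2 = 1950.1056
Fd = 0.5 * 0.62 * 1.18 * 0.0035 * 1950.1056 = 2.4967 N

2.4967 N


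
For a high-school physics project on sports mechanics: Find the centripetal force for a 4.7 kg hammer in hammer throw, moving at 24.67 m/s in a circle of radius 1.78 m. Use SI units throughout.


Fc = m * v^2 / r
v^2 = 24.67^2 = 608.6089
Fc = 4.7 * 608.6089 / 1.78
Fc = 2860.4618 / 1.78 = 1607.001 N

1607.001 N


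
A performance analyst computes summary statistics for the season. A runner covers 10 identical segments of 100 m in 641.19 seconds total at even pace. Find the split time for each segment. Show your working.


Split time = total_time / n_laps = 641.19 / 10
Split time = 64.119 s per lap

64.119 s


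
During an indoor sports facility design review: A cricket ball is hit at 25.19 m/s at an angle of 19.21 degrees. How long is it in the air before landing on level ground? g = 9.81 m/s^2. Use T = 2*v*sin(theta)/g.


T = 2*v*sin(theta)/g
sin(theta) = sin(19.21 deg) = 0.329
T = 2*25.19*0.329 / 9.81
T = 16.5766 / 9.81 = 1.6898 s

1.6898 s


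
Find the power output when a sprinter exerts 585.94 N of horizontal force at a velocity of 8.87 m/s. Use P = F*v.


P = F * v
P = 585.94 * 8.87
P = 5197.2878 W

5197.2878 W


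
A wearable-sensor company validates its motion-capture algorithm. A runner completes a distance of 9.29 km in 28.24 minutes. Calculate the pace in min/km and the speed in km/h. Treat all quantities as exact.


Pace = time / distance = 28.24 min / 9.29 km = 3.0398 min/km
Speed = distance / time_in_hours = 9.29 / 0.4707 hr
Speed = 19.738 km/h

3.0398 min/km, 19.738 km/h


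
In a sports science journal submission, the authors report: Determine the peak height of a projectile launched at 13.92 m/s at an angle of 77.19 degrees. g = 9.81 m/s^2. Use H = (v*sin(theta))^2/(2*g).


H = (v*sin(theta))^2 / (2*g)
vy = v*sin(theta) = 13.92 * sin(77.19 deg) = 13.5735 m/s
H = vy^2 / (2*g) = 184.241 / (2*9.81)
H = 184.241 / 19.62 = 9.3905 m

9.3905 m


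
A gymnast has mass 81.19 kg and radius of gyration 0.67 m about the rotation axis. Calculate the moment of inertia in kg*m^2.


I = m * k^2
I = 81.19 * 0.67^2
I = 81.19 * 0.4489 = 36.4462 kg*m^2

36.4462 kg*m^2


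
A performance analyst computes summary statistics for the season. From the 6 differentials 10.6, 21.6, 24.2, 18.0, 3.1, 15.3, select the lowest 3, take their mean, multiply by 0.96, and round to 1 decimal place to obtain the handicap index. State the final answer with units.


All differentials: 10.6, 21.6, 24.2, 18.0, 3.1, 15.3
Sorted: 3.1, 10.6, 15.3, 18.0, 21.6, 24.2
Best 3: 3.1, 10.6, 15.3
Average of best = 29 / 3 = 9.6667
Raw index = 9.6667 * 0.96 = 9.28
Handicap index = round(9.28, 1) = 9.3

9.3


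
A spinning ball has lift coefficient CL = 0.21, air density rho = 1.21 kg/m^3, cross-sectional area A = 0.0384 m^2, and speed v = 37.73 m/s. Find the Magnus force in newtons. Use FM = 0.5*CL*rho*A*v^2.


FM = 0.5 * CL * rho * A * v^2
FM = 0.5 * 0.21 * 1.21 * 0.0384 * 37.73^2
v^2 = 1423.5529
FM = 0.5 * 0.21 * 1.21 * 0.0384 * 1423.5529 = 6.9451 N

6.9451 N


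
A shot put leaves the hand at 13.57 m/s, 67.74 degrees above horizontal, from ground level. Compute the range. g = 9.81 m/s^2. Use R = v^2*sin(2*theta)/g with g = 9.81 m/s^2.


R = v^2 * sin(2*theta) / g
Convert angle to radians: theta = 67.74 deg = 1.1823 rad
sin(2*theta) = sin(2.3646) = 0.7012
R = 13.57^2 * 0.7012 / 9.81
R = 184.1449 * 0.7012 / 9.81 = 13.1615 m

13.1615 m


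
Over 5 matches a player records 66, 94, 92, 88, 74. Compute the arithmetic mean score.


Average = sum / n
Sum = 414
Average = 414 / 5 = 82.8

82.8


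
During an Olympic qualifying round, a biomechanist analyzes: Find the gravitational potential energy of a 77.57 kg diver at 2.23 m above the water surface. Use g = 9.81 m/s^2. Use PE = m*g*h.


PE = m * g * h
PE = 77.57 * 9.81 * 2.23
PE = 760.9617 * 2.23 = 1696.9446 J

1696.9446 J


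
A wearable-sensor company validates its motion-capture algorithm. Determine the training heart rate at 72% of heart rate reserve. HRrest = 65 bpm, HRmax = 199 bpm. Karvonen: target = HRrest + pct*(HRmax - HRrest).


Target = HRrest + pct*(HRmax - HRrest)
Heart rate reserve = HRmax - HRrest = 199 - 65 = 134 bpm
Fraction = 72% = 0.72
Target = 65 + 0.72 * 134
Target = 65 + 96.48 = 161.48 bpm

161.48 bpm


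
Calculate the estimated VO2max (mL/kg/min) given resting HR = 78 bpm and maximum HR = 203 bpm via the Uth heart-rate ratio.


VO2max = 15.3 * HRmax / HRrest
VO2max = 15.3 * 203 / 78
VO2max = 3105.9 / 78 = 39.8192 mL/kg/min

39.8192 mL/kg/min


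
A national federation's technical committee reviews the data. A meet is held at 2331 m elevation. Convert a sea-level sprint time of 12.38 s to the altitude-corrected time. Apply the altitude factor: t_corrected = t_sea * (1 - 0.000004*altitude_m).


Correction factor = 1 - 0.000004 * 2331 = 0.990676
t_corrected = t_sea * factor = 12.38 * 0.990676
t_corrected = 12.2646 s

12.2646 s


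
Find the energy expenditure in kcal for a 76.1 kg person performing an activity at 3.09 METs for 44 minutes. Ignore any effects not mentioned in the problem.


kcal = MET * mass * time_hr
Convert time: 44 min = 0.7333 hr
kcal = 3.09 * 76.1 * 0.7333
kcal = 172.4426 kcal

172.4426 kcal


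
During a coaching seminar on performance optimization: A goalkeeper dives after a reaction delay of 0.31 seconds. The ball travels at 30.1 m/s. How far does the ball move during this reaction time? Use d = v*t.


d = v * t
d = 30.1 * 0.31
d = 9.331 m

9.331 m


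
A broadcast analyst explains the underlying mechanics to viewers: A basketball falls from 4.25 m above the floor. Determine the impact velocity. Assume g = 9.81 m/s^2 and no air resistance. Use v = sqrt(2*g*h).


v = sqrt(2 * g * h)
v = sqrt(2 * 9.81 * 4.25)
v = sqrt(83.385) = 9.1315 m/s

9.1315 m/s


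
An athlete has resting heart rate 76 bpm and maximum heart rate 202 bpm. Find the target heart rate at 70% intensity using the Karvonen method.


Target = HRrest + pct*(HRmax - HRrest)
Heart rate reserve = HRmax - HRrest = 202 - 76 = 126 bpm
Fraction = 70% = 0.7
Target = 76 + 0.7 * 126
Target = 76 + 88.2 = 164.2 bpm

164.2 bpm


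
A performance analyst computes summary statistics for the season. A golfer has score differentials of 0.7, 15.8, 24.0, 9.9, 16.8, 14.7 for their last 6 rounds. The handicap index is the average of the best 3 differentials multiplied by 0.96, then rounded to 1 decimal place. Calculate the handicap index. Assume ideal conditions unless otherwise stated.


All differentials: 0.7, 15.8, 24.0, 9.9, 16.8, 14.7
Sorted: 0.7, 9.9, 14.7, 15.8, 16.8, 24.0
Best 3: 0.7, 9.9, 14.7
Average of best = 25.3 / 3 = 8.4333
Raw index = 8.4333 * 0.96 = 8.096
Handicap index = round(8.096, 1) = 8.1

8.1


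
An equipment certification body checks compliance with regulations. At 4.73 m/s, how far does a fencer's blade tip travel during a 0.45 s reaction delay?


d = v * t
d = 4.73 * 0.45
d = 2.1285 m

2.1285 m


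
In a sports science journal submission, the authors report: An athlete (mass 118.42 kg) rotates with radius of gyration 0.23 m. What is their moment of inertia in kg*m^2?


I = m * k^2
I = 118.42 * 0.23^2
I = 118.42 * 0.0529 = 6.2644 kg*m^2

6.2644 kg*m^2


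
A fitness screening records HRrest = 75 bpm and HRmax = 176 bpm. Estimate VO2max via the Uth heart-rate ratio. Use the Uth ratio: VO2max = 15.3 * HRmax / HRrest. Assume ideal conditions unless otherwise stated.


VO2max = 15.3 * HRmax / HRrest
VO2max = 15.3 * 176 / 75
VO2max = 2692.8 / 75 = 35.904 mL/kg/min

35.904 mL/kg/min


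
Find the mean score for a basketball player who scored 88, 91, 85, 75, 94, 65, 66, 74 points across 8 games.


Average = sum / n
Sum = 638
Average = 638 / 8 = 79.75

79.75


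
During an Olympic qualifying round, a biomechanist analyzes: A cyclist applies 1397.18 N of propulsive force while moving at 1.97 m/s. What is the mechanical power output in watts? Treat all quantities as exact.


P = F * v
P = 1397.18 * 1.97
P = 2752.4446 W

2752.4446 W


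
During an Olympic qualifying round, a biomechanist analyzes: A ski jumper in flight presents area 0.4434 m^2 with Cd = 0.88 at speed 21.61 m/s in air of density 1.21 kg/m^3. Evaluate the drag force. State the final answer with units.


Fd = 0.5 * Cd * rho * A * v^2
Fd = 0.5 * 0.88 * 1.21 * 0.4434 * 21.61^2
v^2 = 466.9921
Fd = 0.5 * 0.88 * 1.21 * 0.4434 * 466.9921 = 110.241 N

110.241 N


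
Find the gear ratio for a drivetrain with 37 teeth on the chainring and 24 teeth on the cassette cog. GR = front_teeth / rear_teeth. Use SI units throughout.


GR = front_teeth / rear_teeth
GR = 37 / 24
GR = 1.5417

1.5417


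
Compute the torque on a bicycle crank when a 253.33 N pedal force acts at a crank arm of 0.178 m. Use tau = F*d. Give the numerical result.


tau = F * d
tau = 253.33 * 0.178
tau = 45.0927 N*m

45.0927 N*m


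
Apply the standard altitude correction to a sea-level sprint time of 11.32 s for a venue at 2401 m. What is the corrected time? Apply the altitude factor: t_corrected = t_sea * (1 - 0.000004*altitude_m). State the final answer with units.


Correction factor = 1 - 0.000004 * 2401 = 0.990396
t_corrected = t_sea * factor = 11.32 * 0.990396
t_corrected = 11.2113 s

11.2113 s


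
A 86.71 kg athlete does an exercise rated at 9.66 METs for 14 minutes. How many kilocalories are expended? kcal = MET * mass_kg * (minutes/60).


kcal = MET * mass * time_hr
Convert time: 14 min = 0.2333 hr
kcal = 9.66 * 86.71 * 0.2333
kcal = 195.4443 kcal

195.4443 kcal


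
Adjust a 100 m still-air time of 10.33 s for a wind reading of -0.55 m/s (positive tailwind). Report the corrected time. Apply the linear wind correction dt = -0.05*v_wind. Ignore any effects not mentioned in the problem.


dt = -0.05 * v_wind = -0.05 * -0.55 = 0.0275 s
t_corrected = t_still + dt = 10.33 + (0.0275)
t_corrected = 10.3575 s

10.3575 s


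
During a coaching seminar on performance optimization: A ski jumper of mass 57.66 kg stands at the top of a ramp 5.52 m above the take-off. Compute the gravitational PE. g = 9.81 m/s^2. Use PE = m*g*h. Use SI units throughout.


PE = m * g * h
PE = 57.66 * 9.81 * 5.52
PE = 565.6446 * 5.52 = 3122.3582 J

3122.3582 J


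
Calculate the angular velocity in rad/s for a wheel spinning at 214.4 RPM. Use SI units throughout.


omega = RPM * 2 * pi / 60
omega = 214.4 * 2 * 3.14159 / 60
omega = 1347.1149 / 60 = 22.4519 rad/s

22.4519 rad/s


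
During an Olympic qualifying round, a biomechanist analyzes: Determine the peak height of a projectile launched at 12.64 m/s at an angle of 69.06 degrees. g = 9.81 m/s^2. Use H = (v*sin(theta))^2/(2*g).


H = (v*sin(theta))^2 / (2*g)
vy = v*sin(theta) = 12.64 * sin(69.06 deg) = 11.8052 m/s
H = vy^2 / (2*g) = 139.3626 / (2*9.81)
H = 139.3626 / 19.62 = 7.1031 m

7.1031 m


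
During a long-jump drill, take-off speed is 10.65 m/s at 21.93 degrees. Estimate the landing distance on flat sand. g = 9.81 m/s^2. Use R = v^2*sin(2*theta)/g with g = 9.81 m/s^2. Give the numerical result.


R = v^2 * sin(2*theta) / g
Convert angle to radians: theta = 21.93 deg = 0.3828 rad
sin(2*theta) = sin(0.7655) = 0.6929
R = 10.65^2 * 0.6929 / 9.81
R = 113.4225 * 0.6929 / 9.81 = 8.0112 m

8.0112 m


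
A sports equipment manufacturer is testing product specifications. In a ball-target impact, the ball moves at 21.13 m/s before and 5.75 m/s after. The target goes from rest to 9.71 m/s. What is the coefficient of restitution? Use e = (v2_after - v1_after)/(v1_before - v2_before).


e = (v2_after - v1_after) / (v1_before - v2_before)
Numerator = 9.71 - 5.75 = 3.96
Denominator = 21.13 - 0 = 21.13
e = 3.96 / 21.13 = 0.1874

0.1874


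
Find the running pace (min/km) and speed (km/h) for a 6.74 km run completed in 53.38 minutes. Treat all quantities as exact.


Pace = time / distance = 53.38 min / 6.74 km = 7.9199 min/km
Speed = distance / time_in_hours = 6.74 / 0.8897 hr
Speed = 7.5759 km/h

7.9199 min/km, 7.5759 km/h


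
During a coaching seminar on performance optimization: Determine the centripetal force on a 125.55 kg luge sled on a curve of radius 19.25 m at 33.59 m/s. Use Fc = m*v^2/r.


Fc = m * v^2 / r
v^2 = 33.59^2 = 1128.2881
Fc = 125.55 * 1128.2881 / 19.25
Fc = 141656.571 / 19.25 = 7358.7829 N

7358.7829 N


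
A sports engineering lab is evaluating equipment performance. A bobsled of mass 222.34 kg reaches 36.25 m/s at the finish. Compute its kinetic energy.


KE = 0.5 * m * v^2
KE = 0.5 * 222.34 * 36.25^2
KE = 0.5 * 222.34 * 1314.0625 = 146084.3281 J

146084.3281 J


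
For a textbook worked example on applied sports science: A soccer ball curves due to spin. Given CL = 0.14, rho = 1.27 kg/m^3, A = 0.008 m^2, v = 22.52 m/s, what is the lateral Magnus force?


FM = 0.5 * CL * rho * A * v^2
FM = 0.5 * 0.14 * 1.27 * 0.008 * 22.52^2
v^2 = 507.1504
FM = 0.5 * 0.14 * 1.27 * 0.008 * 507.1504 = 0.3607 N

0.3607 N


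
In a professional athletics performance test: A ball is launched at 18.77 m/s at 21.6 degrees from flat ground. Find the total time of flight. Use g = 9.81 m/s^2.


T = 2*v*sin(theta)/g
sin(theta) = sin(21.6 deg) = 0.3681
T = 2*18.77*0.3681 / 9.81
T = 13.8194 / 9.81 = 1.4087 s

1.4087 s


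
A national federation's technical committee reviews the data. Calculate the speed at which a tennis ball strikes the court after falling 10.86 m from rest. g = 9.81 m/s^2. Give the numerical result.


v = sqrt(2 * g * h)
v = sqrt(2 * 9.81 * 10.86)
v = sqrt(213.0732) = 14.597 m/s

14.597 m/s


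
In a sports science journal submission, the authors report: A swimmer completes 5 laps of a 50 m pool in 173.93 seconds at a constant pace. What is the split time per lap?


Split time = total_time / n_laps = 173.93 / 5
Split time = 34.786 s per lap

34.786 s


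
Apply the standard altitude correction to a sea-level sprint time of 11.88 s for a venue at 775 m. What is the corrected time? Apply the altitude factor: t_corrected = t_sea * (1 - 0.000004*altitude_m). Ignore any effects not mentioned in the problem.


Correction factor = 1 - 0.000004 * 775 = 0.9969
t_corrected = t_sea * factor = 11.88 * 0.9969
t_corrected = 11.8432 s

11.8432 s


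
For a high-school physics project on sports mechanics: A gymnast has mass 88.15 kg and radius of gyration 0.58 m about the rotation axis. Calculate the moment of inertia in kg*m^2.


I = m * k^2
I = 88.15 * 0.58^2
I = 88.15 * 0.3364 = 29.6537 kg*m^2

29.6537 kg*m^2


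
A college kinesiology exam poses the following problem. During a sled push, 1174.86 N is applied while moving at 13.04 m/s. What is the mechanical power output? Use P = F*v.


P = F * v
P = 1174.86 * 13.04
P = 15320.1744 W

15320.1744 W


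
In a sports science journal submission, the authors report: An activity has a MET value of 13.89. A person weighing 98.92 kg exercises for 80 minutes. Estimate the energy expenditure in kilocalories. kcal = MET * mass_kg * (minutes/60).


kcal = MET * mass * time_hr
Convert time: 80 min = 1.3333 hr
kcal = 13.89 * 98.92 * 1.3333
kcal = 1831.9984 kcal

1831.9984 kcal
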